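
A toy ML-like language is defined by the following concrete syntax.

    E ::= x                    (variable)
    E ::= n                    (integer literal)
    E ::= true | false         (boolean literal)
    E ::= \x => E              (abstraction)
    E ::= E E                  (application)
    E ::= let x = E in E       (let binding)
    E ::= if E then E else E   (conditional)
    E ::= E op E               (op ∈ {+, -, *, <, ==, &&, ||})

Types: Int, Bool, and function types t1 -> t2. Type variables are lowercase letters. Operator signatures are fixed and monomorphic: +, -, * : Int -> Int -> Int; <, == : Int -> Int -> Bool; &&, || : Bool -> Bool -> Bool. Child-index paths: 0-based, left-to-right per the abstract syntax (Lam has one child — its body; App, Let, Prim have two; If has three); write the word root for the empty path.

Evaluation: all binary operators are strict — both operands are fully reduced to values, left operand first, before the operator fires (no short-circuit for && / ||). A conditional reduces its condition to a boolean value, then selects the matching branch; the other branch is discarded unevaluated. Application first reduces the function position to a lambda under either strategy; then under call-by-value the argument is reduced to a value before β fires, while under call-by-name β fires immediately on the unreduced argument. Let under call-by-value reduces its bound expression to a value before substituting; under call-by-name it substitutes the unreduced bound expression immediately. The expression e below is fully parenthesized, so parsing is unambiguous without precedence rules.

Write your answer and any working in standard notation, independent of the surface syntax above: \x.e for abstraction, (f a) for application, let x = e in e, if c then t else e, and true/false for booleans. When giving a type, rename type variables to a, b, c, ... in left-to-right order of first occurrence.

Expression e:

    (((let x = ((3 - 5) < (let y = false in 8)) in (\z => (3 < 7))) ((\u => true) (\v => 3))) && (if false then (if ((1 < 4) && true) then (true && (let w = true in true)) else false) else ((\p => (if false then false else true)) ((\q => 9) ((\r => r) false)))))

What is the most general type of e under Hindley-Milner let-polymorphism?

Answer: Bool

Derivation:
  unify Int ~ Int
  unify Int ~ Int
  unify Int ~ Int
let y : Bool
  unify Int ~ Int
let x : Bool
  unify Int ~ Int
  unify Int ~ Int
\z._ : a -> Bool
\u._ : b -> Bool
\v._ : c -> Int
  unify b -> Bool ~ (c -> Int) -> d
  unify b ~ c -> Int
  unify Bool ~ d
_ _ : Bool
  unify a -> Bool ~ Bool -> e
  unify a ~ Bool
  unify Bool ~ e
_ _ : Bool
  unify Bool ~ Bool
  unify Bool ~ Bool
  unify Int ~ Int
  unify Int ~ Int
  unify Bool ~ Bool
  unify Bool ~ Bool
  unify Bool ~ Bool
  unify Bool ~ Bool
let w : Bool
  unify Bool ~ Bool
  unify Bool ~ Bool
  unify Bool ~ Bool
  unify Bool ~ Bool
\p._ : f -> Bool
\q._ : g -> Int
r : h
\r._ : h -> h
  unify h -> h ~ Bool -> i
  unify h ~ Bool
  unify Bool ~ i
_ _ : Bool
  unify g -> Int ~ Bool -> j
  unify g ~ Bool
  unify Int ~ j
_ _ : Int
  unify f -> Bool ~ Int -> k
  unify f ~ Int
  unify Bool ~ k
_ _ : Bool
  unify Bool ~ Bool
  unify Bool ~ Bool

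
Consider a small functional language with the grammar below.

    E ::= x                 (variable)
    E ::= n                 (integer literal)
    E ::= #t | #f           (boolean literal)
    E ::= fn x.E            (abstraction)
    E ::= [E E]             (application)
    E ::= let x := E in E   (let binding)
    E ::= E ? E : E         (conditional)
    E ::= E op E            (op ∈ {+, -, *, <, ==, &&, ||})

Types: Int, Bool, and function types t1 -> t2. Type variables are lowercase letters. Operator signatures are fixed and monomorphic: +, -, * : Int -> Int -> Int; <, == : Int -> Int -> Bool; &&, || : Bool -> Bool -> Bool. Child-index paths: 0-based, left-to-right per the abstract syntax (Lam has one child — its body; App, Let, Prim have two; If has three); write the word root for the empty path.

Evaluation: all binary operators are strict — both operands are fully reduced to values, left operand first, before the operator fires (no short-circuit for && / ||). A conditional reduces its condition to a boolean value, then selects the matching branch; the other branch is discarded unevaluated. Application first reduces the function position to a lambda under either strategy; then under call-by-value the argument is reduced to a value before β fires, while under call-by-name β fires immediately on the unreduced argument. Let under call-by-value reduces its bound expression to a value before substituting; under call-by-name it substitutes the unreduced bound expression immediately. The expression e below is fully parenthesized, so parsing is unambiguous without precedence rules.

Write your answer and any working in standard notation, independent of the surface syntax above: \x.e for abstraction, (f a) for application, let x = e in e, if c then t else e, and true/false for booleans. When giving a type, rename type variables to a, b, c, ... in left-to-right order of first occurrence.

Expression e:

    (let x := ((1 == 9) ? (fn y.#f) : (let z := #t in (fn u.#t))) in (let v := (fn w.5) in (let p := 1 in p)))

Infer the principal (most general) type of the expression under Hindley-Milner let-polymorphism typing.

Working:
  unify Int ~ Int
  unify Int ~ Int
  unify Bool ~ Bool
\y._ : a -> Bool
let z : Bool
\u._ : b -> Bool
  unify a -> Bool ~ b -> Bool
  unify a ~ b
  unify Bool ~ Bool
let x : forall. b -> Bool
\w._ : c -> Int
let v : forall. c -> Int
let p : Int
p : Int

Answer: Int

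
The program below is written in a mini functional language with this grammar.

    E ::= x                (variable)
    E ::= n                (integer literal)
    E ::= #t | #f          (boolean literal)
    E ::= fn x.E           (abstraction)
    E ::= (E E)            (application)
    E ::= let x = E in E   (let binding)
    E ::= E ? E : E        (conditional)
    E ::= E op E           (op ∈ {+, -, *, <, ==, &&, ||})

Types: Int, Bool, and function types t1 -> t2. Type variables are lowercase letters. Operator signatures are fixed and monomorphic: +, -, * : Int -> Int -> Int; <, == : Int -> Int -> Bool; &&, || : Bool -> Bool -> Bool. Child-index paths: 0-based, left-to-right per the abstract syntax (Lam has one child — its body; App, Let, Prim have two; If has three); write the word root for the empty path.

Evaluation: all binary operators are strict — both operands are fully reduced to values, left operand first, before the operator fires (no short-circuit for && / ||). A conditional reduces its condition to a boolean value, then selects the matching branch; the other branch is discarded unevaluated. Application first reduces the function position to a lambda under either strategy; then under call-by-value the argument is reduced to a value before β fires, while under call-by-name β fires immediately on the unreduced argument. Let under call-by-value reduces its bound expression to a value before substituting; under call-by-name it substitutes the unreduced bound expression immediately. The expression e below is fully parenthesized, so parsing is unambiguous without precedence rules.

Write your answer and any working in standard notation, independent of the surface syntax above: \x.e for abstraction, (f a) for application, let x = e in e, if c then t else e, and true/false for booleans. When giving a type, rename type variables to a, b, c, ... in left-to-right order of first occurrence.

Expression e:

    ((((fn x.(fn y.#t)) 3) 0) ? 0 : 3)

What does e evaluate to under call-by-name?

Derivation:
step 0: (if (((\x.(\y.true)) 3) 0) then 0 else 3)
step 1: [beta@0.0] (if ((\y.true) 0) then 0 else 3)
step 2: [beta@0] (if true then 0 else 3)
step 3: [if@root] 0

Answer: 0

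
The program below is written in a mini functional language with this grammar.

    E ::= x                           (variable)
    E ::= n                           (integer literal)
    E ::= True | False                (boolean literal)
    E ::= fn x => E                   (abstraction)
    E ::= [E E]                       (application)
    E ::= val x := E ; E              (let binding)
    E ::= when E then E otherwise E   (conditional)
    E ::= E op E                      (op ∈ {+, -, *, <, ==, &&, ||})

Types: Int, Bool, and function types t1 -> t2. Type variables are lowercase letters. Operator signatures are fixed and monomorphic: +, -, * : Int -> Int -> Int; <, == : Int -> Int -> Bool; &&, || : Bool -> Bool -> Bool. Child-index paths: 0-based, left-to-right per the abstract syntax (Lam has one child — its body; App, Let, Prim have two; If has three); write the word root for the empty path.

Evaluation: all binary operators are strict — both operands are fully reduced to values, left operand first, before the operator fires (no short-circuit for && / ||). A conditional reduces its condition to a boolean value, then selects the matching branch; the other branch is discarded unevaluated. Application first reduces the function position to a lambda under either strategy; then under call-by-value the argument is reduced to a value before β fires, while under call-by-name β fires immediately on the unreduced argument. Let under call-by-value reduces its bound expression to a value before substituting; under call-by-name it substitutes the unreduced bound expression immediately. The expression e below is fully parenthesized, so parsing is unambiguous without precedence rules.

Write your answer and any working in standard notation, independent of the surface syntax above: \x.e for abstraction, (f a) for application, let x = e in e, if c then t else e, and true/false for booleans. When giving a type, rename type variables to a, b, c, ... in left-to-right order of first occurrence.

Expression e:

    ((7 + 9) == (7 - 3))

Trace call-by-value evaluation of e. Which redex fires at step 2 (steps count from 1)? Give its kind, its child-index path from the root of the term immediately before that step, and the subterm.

Derivation:
step 0: ((7 + 9) == (7 - 3))
step 1: [delta@0] (16 == (7 - 3))
step 2: [delta@1] (16 == 4)

Answer: delta at 1 : (7 - 3)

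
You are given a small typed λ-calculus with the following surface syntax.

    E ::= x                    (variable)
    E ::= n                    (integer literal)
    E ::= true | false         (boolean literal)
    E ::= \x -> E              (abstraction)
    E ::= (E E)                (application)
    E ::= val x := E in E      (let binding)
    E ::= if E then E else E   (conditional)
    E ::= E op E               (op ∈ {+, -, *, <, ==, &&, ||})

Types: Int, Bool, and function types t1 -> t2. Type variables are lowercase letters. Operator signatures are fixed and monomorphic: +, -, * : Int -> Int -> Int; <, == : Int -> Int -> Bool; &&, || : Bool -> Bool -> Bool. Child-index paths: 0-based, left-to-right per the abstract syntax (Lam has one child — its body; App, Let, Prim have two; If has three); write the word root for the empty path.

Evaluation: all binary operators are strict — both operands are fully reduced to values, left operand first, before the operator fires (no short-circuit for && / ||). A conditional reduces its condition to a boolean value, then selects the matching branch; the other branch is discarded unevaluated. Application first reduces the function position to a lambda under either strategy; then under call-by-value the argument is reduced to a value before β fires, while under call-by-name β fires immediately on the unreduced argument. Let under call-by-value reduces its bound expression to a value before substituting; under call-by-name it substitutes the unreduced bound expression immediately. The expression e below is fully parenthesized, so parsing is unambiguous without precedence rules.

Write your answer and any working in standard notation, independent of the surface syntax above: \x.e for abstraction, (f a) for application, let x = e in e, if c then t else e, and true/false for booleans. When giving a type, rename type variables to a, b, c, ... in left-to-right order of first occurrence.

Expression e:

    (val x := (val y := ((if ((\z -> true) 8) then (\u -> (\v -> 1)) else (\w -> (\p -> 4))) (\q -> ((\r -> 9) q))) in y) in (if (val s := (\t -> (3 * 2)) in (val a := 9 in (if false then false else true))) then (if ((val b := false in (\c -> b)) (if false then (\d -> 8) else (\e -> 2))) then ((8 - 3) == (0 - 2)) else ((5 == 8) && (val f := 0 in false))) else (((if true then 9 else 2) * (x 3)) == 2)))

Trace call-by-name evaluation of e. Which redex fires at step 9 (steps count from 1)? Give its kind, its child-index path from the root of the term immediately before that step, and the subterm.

Working:
step 0: (let x = (let y = ((if ((\z.true) 8) then (\u.(\v.1)) else (\w.(\p.4))) (\q.((\r.9) q))) in y) in (if (let s = (\t.(3 * 2)) in (let a = 9 in (if false then false else true))) then (if ((let b = false in (\c.b)) (if false then (\d.8) else (\e.2))) then ((8 - 3) == (0 - 2)) else ((5 == 8) && (let f = 0 in false))) else (((if true then 9 else 2) * (x 3)) == 2)))
step 1: [let@root] (if (let s = (\t.(3 * 2)) in (let a = 9 in (if false then false else true))) then (if ((let b = false in (\c.b)) (if false then (\d.8) else (\e.2))) then ((8 - 3) == (0 - 2)) else ((5 == 8) && (let f = 0 in false))) else (((if true then 9 else 2) * ((let y = ((if ((\z.true) 8) then (\u.(\v.1)) else (\w.(\p.4))) (\q.((\r.9) q))) in y) 3)) == 2))
step 2: [let@0] (if (let a = 9 in (if false then false else true)) then (if ((let b = false in (\c.b)) (if false then (\d.8) else (\e.2))) then ((8 - 3) == (0 - 2)) else ((5 == 8) && (let f = 0 in false))) else (((if true then 9 else 2) * ((let y = ((if ((\z.true) 8) then (\u.(\v.1)) else (\w.(\p.4))) (\q.((\r.9) q))) in y) 3)) == 2))
step 3: [let@0] (if (if false then false else true) then (if ((let b = false in (\c.b)) (if false then (\d.8) else (\e.2))) then ((8 - 3) == (0 - 2)) else ((5 == 8) && (let f = 0 in false))) else (((if true then 9 else 2) * ((let y = ((if ((\z.true) 8) then (\u.(\v.1)) else (\w.(\p.4))) (\q.((\r.9) q))) in y) 3)) == 2))
step 4: [if@0] (if true then (if ((let b = false in (\c.b)) (if false then (\d.8) else (\e.2))) then ((8 - 3) == (0 - 2)) else ((5 == 8) && (let f = 0 in false))) else (((if true then 9 else 2) * ((let y = ((if ((\z.true) 8) then (\u.(\v.1)) else (\w.(\p.4))) (\q.((\r.9) q))) in y) 3)) == 2))
step 5: [if@root] (if ((let b = false in (\c.b)) (if false then (\d.8) else (\e.2))) then ((8 - 3) == (0 - 2)) else ((5 == 8) && (let f = 0 in false)))
step 6: [let@0.0] (if ((\c.false) (if false then (\d.8) else (\e.2))) then ((8 - 3) == (0 - 2)) else ((5 == 8) && (let f = 0 in false)))
step 7: [beta@0] (if false then ((8 - 3) == (0 - 2)) else ((5 == 8) && (let f = 0 in false)))
step 8: [if@root] ((5 == 8) && (let f = 0 in false))
step 9: [delta@0] (false && (let f = 0 in false))

Answer: delta at 0 : (5 == 8)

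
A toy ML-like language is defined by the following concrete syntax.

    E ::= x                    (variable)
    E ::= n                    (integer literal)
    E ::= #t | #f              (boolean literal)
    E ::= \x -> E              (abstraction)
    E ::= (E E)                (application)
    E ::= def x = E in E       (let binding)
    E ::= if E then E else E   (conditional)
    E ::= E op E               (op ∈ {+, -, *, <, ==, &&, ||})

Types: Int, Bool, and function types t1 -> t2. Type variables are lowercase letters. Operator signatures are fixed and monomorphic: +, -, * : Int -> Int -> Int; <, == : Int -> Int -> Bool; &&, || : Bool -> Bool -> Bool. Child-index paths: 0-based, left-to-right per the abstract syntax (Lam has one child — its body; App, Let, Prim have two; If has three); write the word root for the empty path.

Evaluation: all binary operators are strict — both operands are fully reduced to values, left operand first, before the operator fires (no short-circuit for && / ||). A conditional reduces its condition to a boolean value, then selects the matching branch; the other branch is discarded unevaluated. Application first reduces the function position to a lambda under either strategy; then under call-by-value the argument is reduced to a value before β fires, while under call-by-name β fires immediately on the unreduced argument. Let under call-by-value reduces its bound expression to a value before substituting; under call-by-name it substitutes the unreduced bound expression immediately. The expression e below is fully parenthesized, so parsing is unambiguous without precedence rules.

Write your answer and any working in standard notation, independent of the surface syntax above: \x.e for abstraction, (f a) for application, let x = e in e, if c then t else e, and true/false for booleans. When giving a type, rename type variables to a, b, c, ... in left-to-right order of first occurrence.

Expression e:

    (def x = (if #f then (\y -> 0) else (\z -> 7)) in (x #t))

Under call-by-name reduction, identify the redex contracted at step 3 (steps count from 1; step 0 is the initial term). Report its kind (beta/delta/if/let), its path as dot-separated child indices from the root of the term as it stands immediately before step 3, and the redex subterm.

Derivation:
step 0: (let x = (if false then (\y.0) else (\z.7)) in (x true))
step 1: [let@root] ((if false then (\y.0) else (\z.7)) true)
step 2: [if@0] ((\z.7) true)
step 3: [beta@root] 7

Answer: beta at root : ((\z.7) true)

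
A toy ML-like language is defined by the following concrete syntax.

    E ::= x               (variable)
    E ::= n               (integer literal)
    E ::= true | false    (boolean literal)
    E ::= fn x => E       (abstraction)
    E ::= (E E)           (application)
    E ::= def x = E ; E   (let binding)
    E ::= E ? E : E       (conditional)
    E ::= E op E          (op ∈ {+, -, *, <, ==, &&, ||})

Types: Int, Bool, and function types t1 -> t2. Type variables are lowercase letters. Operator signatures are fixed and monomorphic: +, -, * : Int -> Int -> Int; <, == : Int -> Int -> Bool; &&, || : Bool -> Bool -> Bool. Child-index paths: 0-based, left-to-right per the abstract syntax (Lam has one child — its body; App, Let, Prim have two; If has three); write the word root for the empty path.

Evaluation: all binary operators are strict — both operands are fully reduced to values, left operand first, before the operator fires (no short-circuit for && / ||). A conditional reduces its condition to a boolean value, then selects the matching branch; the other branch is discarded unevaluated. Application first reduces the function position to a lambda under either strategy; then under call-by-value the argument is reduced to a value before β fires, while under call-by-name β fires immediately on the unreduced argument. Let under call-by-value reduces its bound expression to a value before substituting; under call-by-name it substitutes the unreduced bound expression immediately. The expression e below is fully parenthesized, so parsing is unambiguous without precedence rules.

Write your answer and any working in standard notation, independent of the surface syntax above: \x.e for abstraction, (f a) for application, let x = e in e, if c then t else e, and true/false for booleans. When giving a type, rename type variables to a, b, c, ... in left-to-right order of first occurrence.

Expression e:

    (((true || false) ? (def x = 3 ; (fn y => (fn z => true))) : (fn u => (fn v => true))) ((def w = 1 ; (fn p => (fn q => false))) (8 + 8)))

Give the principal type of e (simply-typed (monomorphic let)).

Trace:
  unify Bool ~ Bool
  unify Bool ~ Bool
  unify Bool ~ Bool
let x : Int
\z._ : b -> Bool
\y._ : a -> b -> Bool
\v._ : d -> Bool
\u._ : c -> d -> Bool
  unify a -> b -> Bool ~ c -> d -> Bool
  unify a ~ c
  unify b -> Bool ~ d -> Bool
  unify b ~ d
  unify Bool ~ Bool
let w : Int
\q._ : f -> Bool
\p._ : e -> f -> Bool
  unify Int ~ Int
  unify Int ~ Int
  unify e -> f -> Bool ~ Int -> g
  unify e ~ Int
  unify f -> Bool ~ g
_ _ : f -> Bool
  unify c -> d -> Bool ~ (f -> Bool) -> h
  unify c ~ f -> Bool
  unify d -> Bool ~ h
_ _ : d -> Bool

Answer: a -> Bool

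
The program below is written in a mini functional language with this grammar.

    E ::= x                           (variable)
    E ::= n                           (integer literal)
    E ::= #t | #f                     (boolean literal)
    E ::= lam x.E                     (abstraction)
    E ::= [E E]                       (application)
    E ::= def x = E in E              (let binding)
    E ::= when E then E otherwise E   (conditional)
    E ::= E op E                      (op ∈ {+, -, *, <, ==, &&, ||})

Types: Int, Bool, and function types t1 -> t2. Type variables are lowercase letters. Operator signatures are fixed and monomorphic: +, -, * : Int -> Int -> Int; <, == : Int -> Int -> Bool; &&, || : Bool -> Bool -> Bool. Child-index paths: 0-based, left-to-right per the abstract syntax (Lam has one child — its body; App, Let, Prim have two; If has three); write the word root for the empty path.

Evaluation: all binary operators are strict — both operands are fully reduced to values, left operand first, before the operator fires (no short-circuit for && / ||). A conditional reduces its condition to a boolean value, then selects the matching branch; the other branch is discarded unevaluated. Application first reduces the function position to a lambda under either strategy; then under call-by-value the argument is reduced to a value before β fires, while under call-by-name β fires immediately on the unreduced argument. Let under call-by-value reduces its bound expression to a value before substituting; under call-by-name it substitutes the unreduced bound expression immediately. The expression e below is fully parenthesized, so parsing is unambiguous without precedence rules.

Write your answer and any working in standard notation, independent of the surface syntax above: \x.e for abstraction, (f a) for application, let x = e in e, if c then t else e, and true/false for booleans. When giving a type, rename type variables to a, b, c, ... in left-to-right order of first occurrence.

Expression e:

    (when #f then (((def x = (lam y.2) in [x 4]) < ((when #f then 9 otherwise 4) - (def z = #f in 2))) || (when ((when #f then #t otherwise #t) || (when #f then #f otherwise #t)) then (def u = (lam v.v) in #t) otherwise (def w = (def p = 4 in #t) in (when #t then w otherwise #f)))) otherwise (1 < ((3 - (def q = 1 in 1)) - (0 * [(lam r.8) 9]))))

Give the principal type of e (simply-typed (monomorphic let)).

Working:
  unify Bool ~ Bool
\y._ : a -> Int
let x : a -> Int
x : a -> Int
  unify a -> Int ~ Int -> b
  unify a ~ Int
  unify Int ~ b
_ _ : Int
  unify Int ~ Int
  unify Bool ~ Bool
  unify Int ~ Int
  unify Int ~ Int
let z : Bool
  unify Int ~ Int
  unify Int ~ Int
  unify Bool ~ Bool
  unify Bool ~ Bool
  unify Bool ~ Bool
  unify Bool ~ Bool
  unify Bool ~ Bool
  unify Bool ~ Bool
  unify Bool ~ Bool
  unify Bool ~ Bool
v : c
\v._ : c -> c
let u : c -> c
let p : Int
let w : Bool
  unify Bool ~ Bool
w : Bool
  unify Bool ~ Bool
  unify Bool ~ Bool
  unify Bool ~ Bool
  unify Int ~ Int
  unify Int ~ Int
let q : Int
  unify Int ~ Int
  unify Int ~ Int
  unify Int ~ Int
\r._ : d -> Int
  unify d -> Int ~ Int -> e
  unify d ~ Int
  unify Int ~ e
_ _ : Int
  unify Int ~ Int
  unify Int ~ Int
  unify Int ~ Int
  unify Bool ~ Bool

Answer: Bool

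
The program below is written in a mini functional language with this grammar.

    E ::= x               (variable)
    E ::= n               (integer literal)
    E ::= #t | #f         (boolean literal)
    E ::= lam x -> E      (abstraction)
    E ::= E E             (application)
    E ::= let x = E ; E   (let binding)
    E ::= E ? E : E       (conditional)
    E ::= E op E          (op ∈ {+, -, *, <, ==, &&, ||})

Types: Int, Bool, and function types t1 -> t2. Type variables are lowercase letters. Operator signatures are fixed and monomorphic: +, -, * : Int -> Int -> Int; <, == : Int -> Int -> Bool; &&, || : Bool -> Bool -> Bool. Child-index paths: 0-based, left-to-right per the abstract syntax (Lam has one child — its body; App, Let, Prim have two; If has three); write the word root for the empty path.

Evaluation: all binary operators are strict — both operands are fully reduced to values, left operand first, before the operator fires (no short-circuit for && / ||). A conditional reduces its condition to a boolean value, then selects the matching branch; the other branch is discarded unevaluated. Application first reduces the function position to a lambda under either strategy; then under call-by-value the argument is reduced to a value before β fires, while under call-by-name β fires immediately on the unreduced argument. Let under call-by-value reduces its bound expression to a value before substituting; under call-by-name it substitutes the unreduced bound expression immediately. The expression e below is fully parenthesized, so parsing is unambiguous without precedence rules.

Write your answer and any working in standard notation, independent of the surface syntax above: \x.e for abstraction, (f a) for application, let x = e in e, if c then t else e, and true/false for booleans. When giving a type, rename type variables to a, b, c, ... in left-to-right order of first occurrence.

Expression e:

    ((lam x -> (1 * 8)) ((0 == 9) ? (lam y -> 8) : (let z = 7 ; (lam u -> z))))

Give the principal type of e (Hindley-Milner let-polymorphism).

Derivation:
  unify Int ~ Int
  unify Int ~ Int
\x._ : a -> Int
  unify Int ~ Int
  unify Int ~ Int
  unify Bool ~ Bool
\y._ : b -> Int
let z : Int
z : Int
\u._ : c -> Int
  unify b -> Int ~ c -> Int
  unify b ~ c
  unify Int ~ Int
  unify a -> Int ~ (c -> Int) -> d
  unify a ~ c -> Int
  unify Int ~ d
_ _ : Int

Answer: Int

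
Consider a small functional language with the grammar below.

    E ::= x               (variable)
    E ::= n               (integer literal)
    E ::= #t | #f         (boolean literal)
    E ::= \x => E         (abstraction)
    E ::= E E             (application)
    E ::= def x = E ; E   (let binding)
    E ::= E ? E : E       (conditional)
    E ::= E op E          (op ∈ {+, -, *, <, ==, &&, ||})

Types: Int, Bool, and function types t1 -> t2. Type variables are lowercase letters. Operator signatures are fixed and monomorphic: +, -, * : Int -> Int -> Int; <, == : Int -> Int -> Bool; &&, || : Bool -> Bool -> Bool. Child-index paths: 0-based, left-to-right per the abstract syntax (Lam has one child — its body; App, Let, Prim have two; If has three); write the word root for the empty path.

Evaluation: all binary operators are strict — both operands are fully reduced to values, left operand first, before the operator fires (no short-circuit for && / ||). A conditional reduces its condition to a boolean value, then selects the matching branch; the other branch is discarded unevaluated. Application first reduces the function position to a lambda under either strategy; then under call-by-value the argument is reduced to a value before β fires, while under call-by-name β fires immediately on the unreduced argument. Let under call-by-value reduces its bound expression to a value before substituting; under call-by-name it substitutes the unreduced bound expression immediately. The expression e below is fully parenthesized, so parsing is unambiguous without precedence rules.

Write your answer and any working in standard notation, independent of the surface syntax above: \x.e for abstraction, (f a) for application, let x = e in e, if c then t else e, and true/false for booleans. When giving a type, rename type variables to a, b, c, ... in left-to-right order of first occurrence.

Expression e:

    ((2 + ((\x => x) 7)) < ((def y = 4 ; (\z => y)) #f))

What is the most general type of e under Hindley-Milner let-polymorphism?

Answer: Bool

Working:
  unify Int ~ Int
x : a
\x._ : a -> a
  unify a -> a ~ Int -> b
  unify a ~ Int
  unify Int ~ b
_ _ : Int
  unify Int ~ Int
  unify Int ~ Int
let y : Int
y : Int
\z._ : c -> Int
  unify c -> Int ~ Bool -> d
  unify c ~ Bool
  unify Int ~ d
_ _ : Int
  unify Int ~ Int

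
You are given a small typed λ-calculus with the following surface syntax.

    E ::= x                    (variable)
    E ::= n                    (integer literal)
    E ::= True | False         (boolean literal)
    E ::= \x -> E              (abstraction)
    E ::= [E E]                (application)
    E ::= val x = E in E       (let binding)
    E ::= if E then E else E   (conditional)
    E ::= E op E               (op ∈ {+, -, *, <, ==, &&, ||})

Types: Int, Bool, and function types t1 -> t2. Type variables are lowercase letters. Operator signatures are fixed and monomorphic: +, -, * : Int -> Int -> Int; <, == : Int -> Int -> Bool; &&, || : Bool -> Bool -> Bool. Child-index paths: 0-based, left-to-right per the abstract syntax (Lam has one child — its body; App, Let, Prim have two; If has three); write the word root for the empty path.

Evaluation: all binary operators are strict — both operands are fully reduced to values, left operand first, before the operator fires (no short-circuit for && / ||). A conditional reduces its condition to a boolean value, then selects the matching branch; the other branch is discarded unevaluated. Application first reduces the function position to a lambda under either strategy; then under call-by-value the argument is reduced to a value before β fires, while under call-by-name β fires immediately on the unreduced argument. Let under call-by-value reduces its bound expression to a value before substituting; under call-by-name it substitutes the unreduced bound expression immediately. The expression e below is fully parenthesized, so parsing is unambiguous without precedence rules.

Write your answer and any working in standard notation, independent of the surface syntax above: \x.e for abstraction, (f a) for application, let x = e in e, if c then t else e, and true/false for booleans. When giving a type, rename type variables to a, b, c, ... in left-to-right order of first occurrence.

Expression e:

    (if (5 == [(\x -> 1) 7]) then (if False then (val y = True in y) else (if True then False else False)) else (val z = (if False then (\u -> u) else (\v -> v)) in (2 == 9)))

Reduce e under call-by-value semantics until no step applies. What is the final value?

Answer: false

Trace:
step 0: (if (5 == ((\x.1) 7)) then (if false then (let y = true in y) else (if true then false else false)) else (let z = (if false then (\u.u) else (\v.v)) in (2 == 9)))
step 1: [beta@0.1] (if (5 == 1) then (if false then (let y = true in y) else (if true then false else false)) else (let z = (if false then (\u.u) else (\v.v)) in (2 == 9)))
step 2: [delta@0] (if false then (if false then (let y = true in y) else (if true then false else false)) else (let z = (if false then (\u.u) else (\v.v)) in (2 == 9)))
step 3: [if@root] (let z = (if false then (\u.u) else (\v.v)) in (2 == 9))
step 4: [if@0] (let z = (\v.v) in (2 == 9))
step 5: [let@root] (2 == 9)
step 6: [delta@root] false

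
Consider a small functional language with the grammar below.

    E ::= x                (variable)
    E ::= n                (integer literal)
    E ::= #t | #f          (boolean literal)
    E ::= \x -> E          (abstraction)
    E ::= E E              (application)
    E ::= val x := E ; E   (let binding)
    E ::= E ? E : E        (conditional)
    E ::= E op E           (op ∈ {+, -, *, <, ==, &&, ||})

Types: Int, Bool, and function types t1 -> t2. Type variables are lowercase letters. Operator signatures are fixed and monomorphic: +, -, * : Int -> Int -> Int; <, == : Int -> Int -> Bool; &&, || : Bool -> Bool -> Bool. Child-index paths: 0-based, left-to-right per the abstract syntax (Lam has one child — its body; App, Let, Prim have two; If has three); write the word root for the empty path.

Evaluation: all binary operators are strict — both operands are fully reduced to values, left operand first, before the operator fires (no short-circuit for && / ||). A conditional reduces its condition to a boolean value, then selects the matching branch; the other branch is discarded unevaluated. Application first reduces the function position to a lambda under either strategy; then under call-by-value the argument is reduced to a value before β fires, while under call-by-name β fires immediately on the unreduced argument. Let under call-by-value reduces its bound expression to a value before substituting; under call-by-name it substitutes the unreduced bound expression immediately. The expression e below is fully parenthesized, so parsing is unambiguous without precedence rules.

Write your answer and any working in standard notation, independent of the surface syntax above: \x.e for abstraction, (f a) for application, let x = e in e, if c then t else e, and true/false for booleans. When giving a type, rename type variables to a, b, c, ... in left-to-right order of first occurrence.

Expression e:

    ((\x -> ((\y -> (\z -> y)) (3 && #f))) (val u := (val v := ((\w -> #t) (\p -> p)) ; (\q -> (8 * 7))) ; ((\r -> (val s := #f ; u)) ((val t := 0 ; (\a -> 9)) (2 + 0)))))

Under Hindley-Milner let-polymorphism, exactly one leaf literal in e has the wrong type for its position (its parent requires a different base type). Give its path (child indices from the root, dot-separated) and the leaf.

Answer: 0.0.1.0 : 3

Working:
y : b
\z._ : c -> b
\y._ : b -> c -> b
  unify Int ~ Bool
  FAIL: mismatch Int ~ Bool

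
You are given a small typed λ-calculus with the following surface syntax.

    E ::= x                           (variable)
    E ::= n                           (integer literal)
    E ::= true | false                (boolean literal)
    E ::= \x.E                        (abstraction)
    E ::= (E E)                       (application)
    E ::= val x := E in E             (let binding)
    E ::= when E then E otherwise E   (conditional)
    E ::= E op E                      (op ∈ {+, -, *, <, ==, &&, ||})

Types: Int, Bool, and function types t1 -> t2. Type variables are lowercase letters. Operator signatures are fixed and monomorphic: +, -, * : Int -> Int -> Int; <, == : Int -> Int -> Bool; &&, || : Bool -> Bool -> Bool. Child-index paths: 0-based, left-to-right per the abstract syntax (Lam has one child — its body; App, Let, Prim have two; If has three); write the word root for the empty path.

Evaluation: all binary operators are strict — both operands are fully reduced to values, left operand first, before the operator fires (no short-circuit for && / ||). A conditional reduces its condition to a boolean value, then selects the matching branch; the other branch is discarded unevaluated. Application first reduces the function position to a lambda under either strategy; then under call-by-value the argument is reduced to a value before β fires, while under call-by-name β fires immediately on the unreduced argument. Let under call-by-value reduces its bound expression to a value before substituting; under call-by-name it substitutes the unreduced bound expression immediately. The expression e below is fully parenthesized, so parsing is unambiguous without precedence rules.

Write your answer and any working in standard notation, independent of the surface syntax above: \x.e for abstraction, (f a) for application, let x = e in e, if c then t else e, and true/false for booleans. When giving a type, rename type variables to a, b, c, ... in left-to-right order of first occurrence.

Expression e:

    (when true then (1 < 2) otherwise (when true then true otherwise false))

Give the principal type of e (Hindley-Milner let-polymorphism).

Working:
  unify Bool ~ Bool
  unify Int ~ Int
  unify Int ~ Int
  unify Bool ~ Bool
  unify Bool ~ Bool
  unify Bool ~ Bool

Answer: Bool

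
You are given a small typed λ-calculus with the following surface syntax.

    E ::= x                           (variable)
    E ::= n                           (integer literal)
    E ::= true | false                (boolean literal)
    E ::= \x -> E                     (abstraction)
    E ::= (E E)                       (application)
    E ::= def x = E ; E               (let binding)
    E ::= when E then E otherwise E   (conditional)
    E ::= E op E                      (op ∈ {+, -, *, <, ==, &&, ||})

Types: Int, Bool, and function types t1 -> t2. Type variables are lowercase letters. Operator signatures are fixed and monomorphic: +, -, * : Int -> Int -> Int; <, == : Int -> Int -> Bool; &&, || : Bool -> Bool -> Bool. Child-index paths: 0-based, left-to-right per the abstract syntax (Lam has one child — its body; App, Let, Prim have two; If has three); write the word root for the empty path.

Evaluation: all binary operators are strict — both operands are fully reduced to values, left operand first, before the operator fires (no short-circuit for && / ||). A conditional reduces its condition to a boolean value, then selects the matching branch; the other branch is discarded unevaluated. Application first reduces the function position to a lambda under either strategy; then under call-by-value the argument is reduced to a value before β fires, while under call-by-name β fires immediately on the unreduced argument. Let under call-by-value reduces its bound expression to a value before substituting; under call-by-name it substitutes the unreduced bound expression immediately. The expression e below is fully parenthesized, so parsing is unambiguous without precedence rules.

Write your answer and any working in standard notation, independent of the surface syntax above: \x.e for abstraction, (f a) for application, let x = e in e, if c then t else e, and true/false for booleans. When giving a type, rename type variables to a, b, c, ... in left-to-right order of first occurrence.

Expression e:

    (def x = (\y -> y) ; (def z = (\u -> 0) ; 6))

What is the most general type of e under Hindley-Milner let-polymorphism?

Answer: Int

Derivation:
y : a
\y._ : a -> a
let x : forall. a -> a
\u._ : b -> Int
let z : forall. b -> Int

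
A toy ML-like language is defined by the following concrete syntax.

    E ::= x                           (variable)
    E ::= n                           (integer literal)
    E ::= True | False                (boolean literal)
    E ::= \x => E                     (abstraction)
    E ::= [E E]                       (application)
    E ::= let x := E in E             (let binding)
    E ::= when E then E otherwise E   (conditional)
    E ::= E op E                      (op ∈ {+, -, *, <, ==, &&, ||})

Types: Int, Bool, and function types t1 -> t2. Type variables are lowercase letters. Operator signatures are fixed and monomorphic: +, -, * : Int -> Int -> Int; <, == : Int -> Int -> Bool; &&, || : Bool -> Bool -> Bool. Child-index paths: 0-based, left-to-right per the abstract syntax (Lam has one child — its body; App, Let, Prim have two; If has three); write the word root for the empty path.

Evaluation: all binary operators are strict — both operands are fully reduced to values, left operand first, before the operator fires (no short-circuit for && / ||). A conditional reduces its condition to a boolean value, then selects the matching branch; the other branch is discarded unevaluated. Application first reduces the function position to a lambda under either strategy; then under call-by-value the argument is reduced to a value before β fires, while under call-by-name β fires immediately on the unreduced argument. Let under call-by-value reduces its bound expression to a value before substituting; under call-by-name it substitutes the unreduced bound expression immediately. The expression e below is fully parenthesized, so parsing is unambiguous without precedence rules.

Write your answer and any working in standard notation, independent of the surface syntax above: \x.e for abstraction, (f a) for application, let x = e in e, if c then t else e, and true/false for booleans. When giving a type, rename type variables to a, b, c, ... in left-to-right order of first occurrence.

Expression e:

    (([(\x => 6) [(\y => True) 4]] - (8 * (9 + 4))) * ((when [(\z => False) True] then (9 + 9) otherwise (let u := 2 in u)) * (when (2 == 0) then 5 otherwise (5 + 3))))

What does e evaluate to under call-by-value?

Answer: -1568

Trace:
step 0: ((((\x.6) ((\y.true) 4)) - (8 * (9 + 4))) * ((if ((\z.false) true) then (9 + 9) else (let u = 2 in u)) * (if (2 == 0) then 5 else (5 + 3))))
step 1: [beta@0.0.1] ((((\x.6) true) - (8 * (9 + 4))) * ((if ((\z.false) true) then (9 + 9) else (let u = 2 in u)) * (if (2 == 0) then 5 else (5 + 3))))
step 2: [beta@0.0] ((6 - (8 * (9 + 4))) * ((if ((\z.false) true) then (9 + 9) else (let u = 2 in u)) * (if (2 == 0) then 5 else (5 + 3))))
step 3: [delta@0.1.1] ((6 - (8 * 13)) * ((if ((\z.false) true) then (9 + 9) else (let u = 2 in u)) * (if (2 == 0) then 5 else (5 + 3))))
step 4: [delta@0.1] ((6 - 104) * ((if ((\z.false) true) then (9 + 9) else (let u = 2 in u)) * (if (2 == 0) then 5 else (5 + 3))))
step 5: [delta@0] (-98 * ((if ((\z.false) true) then (9 + 9) else (let u = 2 in u)) * (if (2 == 0) then 5 else (5 + 3))))
step 6: [beta@1.0.0] (-98 * ((if false then (9 + 9) else (let u = 2 in u)) * (if (2 == 0) then 5 else (5 + 3))))
step 7: [if@1.0] (-98 * ((let u = 2 in u) * (if (2 == 0) then 5 else (5 + 3))))
step 8: [let@1.0] (-98 * (2 * (if (2 == 0) then 5 else (5 + 3))))
step 9: [delta@1.1.0] (-98 * (2 * (if false then 5 else (5 + 3))))
step 10: [if@1.1] (-98 * (2 * (5 + 3)))
step 11: [delta@1.1] (-98 * (2 * 8))
step 12: [delta@1] (-98 * 16)
step 13: [delta@root] -1568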